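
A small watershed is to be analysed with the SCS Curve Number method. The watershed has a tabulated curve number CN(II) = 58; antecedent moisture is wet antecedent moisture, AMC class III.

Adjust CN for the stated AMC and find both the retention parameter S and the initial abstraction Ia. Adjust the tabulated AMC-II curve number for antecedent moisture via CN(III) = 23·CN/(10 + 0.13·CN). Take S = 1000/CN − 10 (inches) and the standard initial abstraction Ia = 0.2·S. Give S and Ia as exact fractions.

CN(III) from CN(II)=58: (23·58)/(10 + 0.13·58) = 66700/877 ≈ 76.055
Retention S: 1000/CN − 10 with CN=76.055 → S = 2100/667 ≈ 3.148 in
Initial abstraction Ia = S/5 = (2100/667)/5 = 420/667 ≈ 0.630 in

S = 2100/667 in ≈ 3.148 in; Ia = 420/667 in ≈ 0.630 in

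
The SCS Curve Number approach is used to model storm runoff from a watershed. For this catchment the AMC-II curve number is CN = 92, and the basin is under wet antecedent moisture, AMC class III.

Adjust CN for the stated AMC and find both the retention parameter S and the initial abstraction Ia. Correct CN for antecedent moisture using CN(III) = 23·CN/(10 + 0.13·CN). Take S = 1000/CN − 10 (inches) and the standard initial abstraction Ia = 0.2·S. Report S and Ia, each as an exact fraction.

S = 200/529 in ≈ 0.378 in; Ia = 40/529 in ≈ 0.076 in

CN(III) from CN(II)=92: (23·92)/(10 + 0.13·92) = 52900/549 ≈ 96.357
Retention S: 1000/CN − 10 with CN=96.357 → S = 200/529 ≈ 0.378 in
Ia = 0.2·(200/529) = 40/529 in ≈ 0.076 in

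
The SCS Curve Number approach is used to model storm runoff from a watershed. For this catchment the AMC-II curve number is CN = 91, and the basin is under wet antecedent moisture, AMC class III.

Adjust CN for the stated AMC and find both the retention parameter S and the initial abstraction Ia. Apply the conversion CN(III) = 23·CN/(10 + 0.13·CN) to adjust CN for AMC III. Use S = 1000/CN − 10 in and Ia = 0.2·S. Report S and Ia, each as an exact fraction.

S = 900/2093 in ≈ 0.430 in; Ia = 180/2093 in ≈ 0.086 in

CN(III) from CN(II)=91: (23·91)/(10 + 0.13·91) = 209300/2183 ≈ 95.877
Retention S: 1000/CN − 10 with CN=95.877 → S = 900/2093 ≈ 0.430 in
Ia = 0.2S: 0.2·0.430 = 0.086 in (exactly 180/2093)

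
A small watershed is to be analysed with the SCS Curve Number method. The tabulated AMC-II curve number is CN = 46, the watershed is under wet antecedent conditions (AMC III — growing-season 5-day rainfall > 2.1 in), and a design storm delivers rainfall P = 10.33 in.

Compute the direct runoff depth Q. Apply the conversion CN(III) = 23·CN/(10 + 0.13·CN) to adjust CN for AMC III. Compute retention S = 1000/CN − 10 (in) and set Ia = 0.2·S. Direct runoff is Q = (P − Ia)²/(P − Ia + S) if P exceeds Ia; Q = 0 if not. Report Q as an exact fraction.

Q = 242513896849/40333975300 in ≈ 6.013 in

Wet (AMC III): CN(III) = 23·46/(10 + 0.13·46) = 1058/(799/50) = 52900/799 ≈ 66.208
Retention S: 1000/CN − 10 with CN=66.208 → S = 2700/529 ≈ 5.104 in
Initial abstraction Ia = S/5 = (2700/529)/5 = 540/529 ≈ 1.021 in
Excess rainfall: 10.330 − 1.021 = 9.309 in; P > Ia so Q > 0
Runoff Q = (P−Ia)²/(P−Ia+S) = (9.309)²/(9.309+5.104) = 242513896849/40333975300 ≈ 6.013 in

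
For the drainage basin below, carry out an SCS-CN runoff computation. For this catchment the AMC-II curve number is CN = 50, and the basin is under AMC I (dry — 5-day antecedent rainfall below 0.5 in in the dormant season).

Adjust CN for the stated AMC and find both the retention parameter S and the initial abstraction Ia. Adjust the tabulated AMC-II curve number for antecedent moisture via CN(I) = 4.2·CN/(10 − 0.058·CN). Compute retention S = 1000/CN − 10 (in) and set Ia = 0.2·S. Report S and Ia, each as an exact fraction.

S = 500/21 in ≈ 23.810 in; Ia = 100/21 in ≈ 4.762 in

Adjust CN=50 to AMC I: 4.2·50/(10 − 0.058·50) → 210 ÷ (71/10) = 2100/71 ≈ 29.577
Retention S: 1000/CN − 10 with CN=29.577 → S = 500/21 ≈ 23.810 in
Ia = 0.2S: 0.2·23.810 = 4.762 in (exactly 100/21)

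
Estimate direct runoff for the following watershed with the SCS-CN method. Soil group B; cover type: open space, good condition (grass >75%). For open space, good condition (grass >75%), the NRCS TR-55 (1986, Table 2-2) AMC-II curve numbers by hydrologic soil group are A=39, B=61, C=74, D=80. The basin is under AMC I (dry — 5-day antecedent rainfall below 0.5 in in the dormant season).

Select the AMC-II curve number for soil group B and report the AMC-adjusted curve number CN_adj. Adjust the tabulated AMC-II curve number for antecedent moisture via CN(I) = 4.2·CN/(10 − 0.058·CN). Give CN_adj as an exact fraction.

NRCS table: open space, good condition (grass >75%), soil group B → CN(II) = 61
Adjust CN=61 to AMC I: 4.2·61/(10 − 0.058·61) → (1281/5) ÷ (3231/500) = 42700/1077 ≈ 39.647

CN_adj = 42700/1077 ≈ 39.647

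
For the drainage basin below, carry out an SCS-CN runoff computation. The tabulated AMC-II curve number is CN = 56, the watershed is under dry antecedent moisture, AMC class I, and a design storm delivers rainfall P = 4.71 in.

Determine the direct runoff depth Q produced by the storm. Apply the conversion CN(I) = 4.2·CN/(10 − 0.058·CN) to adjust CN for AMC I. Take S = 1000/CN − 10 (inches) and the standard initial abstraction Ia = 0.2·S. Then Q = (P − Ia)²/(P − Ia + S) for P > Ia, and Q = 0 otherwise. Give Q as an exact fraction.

Q = 202692169/4251783900 in ≈ 0.048 in

Dry (AMC I): CN(I) = 4.2·56/(10 − 0.058·56) = (1176/5)/(844/125) = 7350/211 ≈ 34.834
Max retention: S = 1000/(7350/211) − 10 = 2750/147 in (≈ 18.707 in)
Ia = 0.2S: 0.2·18.707 = 3.741 in (exactly 550/147)
Excess rainfall: 4.710 − 3.741 = 0.969 in; P > Ia so Q > 0
Runoff Q = (P−Ia)²/(P−Ia+S) = (0.969)²/(0.969+18.707) = 202692169/4251783900 ≈ 0.048 in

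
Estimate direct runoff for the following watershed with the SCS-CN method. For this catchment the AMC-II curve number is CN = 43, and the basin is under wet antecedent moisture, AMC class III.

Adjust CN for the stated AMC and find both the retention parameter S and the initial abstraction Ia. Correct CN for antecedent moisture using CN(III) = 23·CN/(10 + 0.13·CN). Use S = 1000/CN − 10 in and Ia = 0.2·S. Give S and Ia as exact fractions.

Adjust CN=43 to AMC III: 23·43/(10 + 0.13·43) → 989 ÷ (1559/100) = 98900/1559 ≈ 63.438
Max retention: S = 1000/(98900/1559) − 10 = 5700/989 in (≈ 5.763 in)
Ia = 0.2·(5700/989) = 1140/989 in ≈ 1.153 in

S = 5700/989 in ≈ 5.763 in; Ia = 1140/989 in ≈ 1.153 in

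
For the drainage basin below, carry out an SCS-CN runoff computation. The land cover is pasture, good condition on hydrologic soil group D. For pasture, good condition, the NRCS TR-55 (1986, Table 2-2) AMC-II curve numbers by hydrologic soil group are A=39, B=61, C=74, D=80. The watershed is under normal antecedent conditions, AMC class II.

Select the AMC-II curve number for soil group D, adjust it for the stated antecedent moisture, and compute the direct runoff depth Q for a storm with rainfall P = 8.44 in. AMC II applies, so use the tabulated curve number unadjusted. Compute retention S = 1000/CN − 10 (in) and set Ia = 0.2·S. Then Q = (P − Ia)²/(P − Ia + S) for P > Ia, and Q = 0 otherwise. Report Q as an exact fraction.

Q = 157609/26100 in ≈ 6.039 in

NRCS table: pasture, good condition, soil group D → CN(II) = 80
AMC II — tabulated CN = 80 applies directly.
Retention S: 1000/CN − 10 with CN=80.000 → S = 5/2 ≈ 2.500 in
Ia = 0.2S: 0.2·2.500 = 0.500 in (exactly 1/2)
P − Ia = 8.440 − 0.500 = 397/50 ≈ 7.940 in (> 0, runoff occurs)
Runoff Q = (P−Ia)²/(P−Ia+S) = (7.940)²/(7.940+2.500) = 157609/26100 ≈ 6.039 in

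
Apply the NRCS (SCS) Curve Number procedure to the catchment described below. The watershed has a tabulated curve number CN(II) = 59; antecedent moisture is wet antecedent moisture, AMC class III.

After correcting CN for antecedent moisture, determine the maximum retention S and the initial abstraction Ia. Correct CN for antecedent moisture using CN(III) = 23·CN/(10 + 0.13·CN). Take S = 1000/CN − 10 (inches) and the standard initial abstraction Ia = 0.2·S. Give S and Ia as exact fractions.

S = 4100/1357 in ≈ 3.021 in; Ia = 820/1357 in ≈ 0.604 in

Adjust CN=59 to AMC III: 23·59/(10 + 0.13·59) → 1357 ÷ (1767/100) = 135700/1767 ≈ 76.797
S = 1000/(135700/1767) − 10 = 4100/1357 in ≈ 3.021 in
Initial abstraction Ia = S/5 = (4100/1357)/5 = 820/1357 ≈ 0.604 in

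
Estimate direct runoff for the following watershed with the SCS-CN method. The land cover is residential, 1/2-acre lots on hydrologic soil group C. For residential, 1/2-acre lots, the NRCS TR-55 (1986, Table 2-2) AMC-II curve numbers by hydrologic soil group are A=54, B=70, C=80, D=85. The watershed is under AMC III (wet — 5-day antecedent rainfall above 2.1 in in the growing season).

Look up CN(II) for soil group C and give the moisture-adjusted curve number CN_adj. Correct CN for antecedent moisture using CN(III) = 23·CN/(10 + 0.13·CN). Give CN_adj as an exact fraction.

NRCS table: residential, 1/2-acre lots, soil group C → CN(II) = 80
Adjust CN=80 to AMC III: 23·80/(10 + 0.13·80) → 1840 ÷ (102/5) = 4600/51 ≈ 90.196

CN_adj = 4600/51 ≈ 90.196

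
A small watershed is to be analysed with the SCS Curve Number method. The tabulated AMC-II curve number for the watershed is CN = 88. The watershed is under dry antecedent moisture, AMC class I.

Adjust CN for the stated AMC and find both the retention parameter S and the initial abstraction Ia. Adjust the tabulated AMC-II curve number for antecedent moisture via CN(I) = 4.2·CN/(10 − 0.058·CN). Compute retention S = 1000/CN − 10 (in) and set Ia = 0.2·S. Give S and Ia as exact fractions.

S = 250/77 in ≈ 3.247 in; Ia = 50/77 in ≈ 0.649 in

CN(I) from CN(II)=88: (4.2·88)/(10 − 0.058·88) = 3850/51 ≈ 75.490
Max retention: S = 1000/(3850/51) − 10 = 250/77 in (≈ 3.247 in)
Initial abstraction Ia = S/5 = (250/77)/5 = 50/77 ≈ 0.649 in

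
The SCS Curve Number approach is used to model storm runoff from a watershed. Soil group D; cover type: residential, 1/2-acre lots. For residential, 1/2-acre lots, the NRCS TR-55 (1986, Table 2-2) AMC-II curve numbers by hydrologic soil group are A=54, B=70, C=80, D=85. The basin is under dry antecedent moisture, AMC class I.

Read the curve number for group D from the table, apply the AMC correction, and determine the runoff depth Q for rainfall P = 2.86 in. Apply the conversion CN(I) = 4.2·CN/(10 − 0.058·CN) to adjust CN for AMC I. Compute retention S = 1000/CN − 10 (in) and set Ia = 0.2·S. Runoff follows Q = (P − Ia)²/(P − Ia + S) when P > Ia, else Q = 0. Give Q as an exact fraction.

NRCS table: residential, 1/2-acre lots, soil group D → CN(II) = 85
CN(I) from CN(II)=85: (4.2·85)/(10 − 0.058·85) = 11900/169 ≈ 70.414
Max retention: S = 1000/(11900/169) − 10 = 500/119 in (≈ 4.202 in)
Initial abstraction Ia = S/5 = (500/119)/5 = 100/119 ≈ 0.840 in
Since P=2.860 > Ia=0.840: effective rainfall P−Ia = 12017/5950 in
Runoff Q = (P−Ia)²/(P−Ia+S) = (2.020)²/(2.020+4.202) = 144408289/220251150 ≈ 0.656 in

Q = 144408289/220251150 in ≈ 0.656 in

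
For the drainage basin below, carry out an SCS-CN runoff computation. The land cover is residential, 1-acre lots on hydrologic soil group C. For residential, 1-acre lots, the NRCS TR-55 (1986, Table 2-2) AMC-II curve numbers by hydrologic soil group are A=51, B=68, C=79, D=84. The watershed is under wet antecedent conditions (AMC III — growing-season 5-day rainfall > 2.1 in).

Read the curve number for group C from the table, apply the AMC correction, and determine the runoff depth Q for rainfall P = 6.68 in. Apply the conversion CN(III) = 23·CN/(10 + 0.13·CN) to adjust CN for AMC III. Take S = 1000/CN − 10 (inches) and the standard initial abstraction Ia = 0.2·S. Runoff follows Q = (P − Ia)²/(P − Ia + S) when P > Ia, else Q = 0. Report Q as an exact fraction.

Q = 85813257721/15691566575 in ≈ 5.469 in

NRCS table: residential, 1-acre lots, soil group C → CN(II) = 79
Adjust CN=79 to AMC III: 23·79/(10 + 0.13·79) → 1817 ÷ (2027/100) = 181700/2027 ≈ 89.640
Max retention: S = 1000/(181700/2027) − 10 = 2100/1817 in (≈ 1.156 in)
Ia = 0.2·(2100/1817) = 420/1817 in ≈ 0.231 in
Since P=6.680 > Ia=0.231: effective rainfall P−Ia = 292939/45425 in
Q: (292939/45425)² ÷ (345439/45425) = 85813257721/15691566575 in (≈ 5.469 in)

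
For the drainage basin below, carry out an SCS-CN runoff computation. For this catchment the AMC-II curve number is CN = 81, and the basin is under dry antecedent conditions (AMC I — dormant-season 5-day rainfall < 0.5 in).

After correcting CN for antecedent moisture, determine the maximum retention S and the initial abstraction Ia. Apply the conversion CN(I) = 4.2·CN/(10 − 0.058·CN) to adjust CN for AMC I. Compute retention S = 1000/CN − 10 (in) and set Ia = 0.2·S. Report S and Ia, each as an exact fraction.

S = 9500/1701 in ≈ 5.585 in; Ia = 1900/1701 in ≈ 1.117 in

CN(I) from CN(II)=81: (4.2·81)/(10 − 0.058·81) = 170100/2651 ≈ 64.164
S = 1000/(170100/2651) − 10 = 9500/1701 in ≈ 5.585 in
Ia = 0.2S: 0.2·5.585 = 1.117 in (exactly 1900/1701)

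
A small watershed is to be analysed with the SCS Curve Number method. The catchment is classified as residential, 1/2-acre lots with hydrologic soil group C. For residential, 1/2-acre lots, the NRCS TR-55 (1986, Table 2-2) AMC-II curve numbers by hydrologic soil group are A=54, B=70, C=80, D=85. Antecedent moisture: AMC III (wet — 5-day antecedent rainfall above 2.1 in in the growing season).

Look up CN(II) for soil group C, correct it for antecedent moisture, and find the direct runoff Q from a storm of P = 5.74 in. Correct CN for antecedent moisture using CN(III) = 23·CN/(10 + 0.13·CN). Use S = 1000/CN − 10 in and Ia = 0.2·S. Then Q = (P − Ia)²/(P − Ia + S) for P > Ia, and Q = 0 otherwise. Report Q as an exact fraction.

NRCS table: residential, 1/2-acre lots, soil group C → CN(II) = 80
Adjust CN=80 to AMC III: 23·80/(10 + 0.13·80) → 1840 ÷ (102/5) = 4600/51 ≈ 90.196
S = 1000/(4600/51) − 10 = 25/23 in ≈ 1.087 in
Initial abstraction Ia = S/5 = (25/23)/5 = 5/23 ≈ 0.217 in
Excess rainfall: 5.740 − 0.217 = 5.523 in; P > Ia so Q > 0
Runoff Q = (P−Ia)²/(P−Ia+S) = (5.523)²/(5.523+1.087) = 40335201/8741150 ≈ 4.614 in

Q = 40335201/8741150 in ≈ 4.614 in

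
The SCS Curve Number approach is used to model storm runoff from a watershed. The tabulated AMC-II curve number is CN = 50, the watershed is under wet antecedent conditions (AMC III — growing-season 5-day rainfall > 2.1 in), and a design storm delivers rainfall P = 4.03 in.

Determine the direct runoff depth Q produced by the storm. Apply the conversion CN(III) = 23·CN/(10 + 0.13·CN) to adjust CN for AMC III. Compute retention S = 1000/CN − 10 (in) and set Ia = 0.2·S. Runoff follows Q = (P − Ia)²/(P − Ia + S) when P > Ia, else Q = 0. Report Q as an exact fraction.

Wet (AMC III): CN(III) = 23·50/(10 + 0.13·50) = 1150/(33/2) = 2300/33 ≈ 69.697
Max retention: S = 1000/(2300/33) − 10 = 100/23 in (≈ 4.348 in)
Ia = 0.2·(100/23) = 20/23 in ≈ 0.870 in
Excess rainfall: 4.030 − 0.870 = 3.160 in; P > Ia so Q > 0
Runoff Q = (P−Ia)²/(P−Ia+S) = (3.160)²/(3.160+4.348) = 52838361/39718700 ≈ 1.330 in

Q = 52838361/39718700 in ≈ 1.330 in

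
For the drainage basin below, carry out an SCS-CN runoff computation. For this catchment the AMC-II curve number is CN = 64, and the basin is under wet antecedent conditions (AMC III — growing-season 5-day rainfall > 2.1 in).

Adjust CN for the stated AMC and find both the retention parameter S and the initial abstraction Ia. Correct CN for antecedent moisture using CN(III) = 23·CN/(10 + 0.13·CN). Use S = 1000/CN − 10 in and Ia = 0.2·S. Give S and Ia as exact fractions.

S = 225/92 in ≈ 2.446 in; Ia = 45/92 in ≈ 0.489 in

Adjust CN=64 to AMC III: 23·64/(10 + 0.13·64) → 1472 ÷ (458/25) = 18400/229 ≈ 80.349
Retention S: 1000/CN − 10 with CN=80.349 → S = 225/92 ≈ 2.446 in
Ia = 0.2S: 0.2·2.446 = 0.489 in (exactly 45/92)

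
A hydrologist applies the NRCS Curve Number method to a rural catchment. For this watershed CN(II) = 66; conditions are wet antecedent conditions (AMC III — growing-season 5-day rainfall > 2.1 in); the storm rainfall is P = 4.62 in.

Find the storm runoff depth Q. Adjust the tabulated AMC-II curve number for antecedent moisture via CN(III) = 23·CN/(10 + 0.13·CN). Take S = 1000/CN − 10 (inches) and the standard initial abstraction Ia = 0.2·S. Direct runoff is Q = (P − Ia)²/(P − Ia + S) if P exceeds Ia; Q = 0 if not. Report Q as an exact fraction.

Wet (AMC III): CN(III) = 23·66/(10 + 0.13·66) = 1518/(929/50) = 75900/929 ≈ 81.701
S = 1000/(75900/929) − 10 = 1700/759 in ≈ 2.240 in
Ia = 0.2S: 0.2·2.240 = 0.448 in (exactly 340/759)
P − Ia = 4.620 − 0.448 = 158329/37950 ≈ 4.172 in (> 0, runoff occurs)
Q = (158329/37950)²/((158329/37950) + 1700/759) = (25068072241/1440202500)/(243329/37950) = 25068072241/9234335550 in ≈ 2.715 in

Q = 25068072241/9234335550 in ≈ 2.715 in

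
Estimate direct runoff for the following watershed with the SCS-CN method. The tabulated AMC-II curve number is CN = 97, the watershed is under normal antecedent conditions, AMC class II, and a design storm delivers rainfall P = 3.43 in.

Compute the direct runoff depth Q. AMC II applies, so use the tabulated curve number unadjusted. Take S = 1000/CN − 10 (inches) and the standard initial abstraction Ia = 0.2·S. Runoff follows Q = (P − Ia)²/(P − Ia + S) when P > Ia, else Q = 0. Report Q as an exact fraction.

Q = 1067394241/346008700 in ≈ 3.085 in

CN(II) = 97; AMC II needs no correction.
S = 1000/97 − 10 = 30/97 in ≈ 0.309 in
Ia = 0.2S: 0.2·0.309 = 0.062 in (exactly 6/97)
P − Ia = 3.430 − 0.062 = 32671/9700 ≈ 3.368 in (> 0, runoff occurs)
Runoff Q = (P−Ia)²/(P−Ia+S) = (3.368)²/(3.368+0.309) = 1067394241/346008700 ≈ 3.085 in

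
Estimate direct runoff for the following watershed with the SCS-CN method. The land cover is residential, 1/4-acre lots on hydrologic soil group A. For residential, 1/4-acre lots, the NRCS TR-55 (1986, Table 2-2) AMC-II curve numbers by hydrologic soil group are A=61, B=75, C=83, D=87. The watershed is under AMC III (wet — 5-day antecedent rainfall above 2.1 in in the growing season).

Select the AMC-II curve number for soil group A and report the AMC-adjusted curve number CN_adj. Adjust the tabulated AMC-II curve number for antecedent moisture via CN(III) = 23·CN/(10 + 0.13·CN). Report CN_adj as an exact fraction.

NRCS table: residential, 1/4-acre lots, soil group A → CN(II) = 61
Adjust CN=61 to AMC III: 23·61/(10 + 0.13·61) → 1403 ÷ (1793/100) = 140300/1793 ≈ 78.249

CN_adj = 140300/1793 ≈ 78.249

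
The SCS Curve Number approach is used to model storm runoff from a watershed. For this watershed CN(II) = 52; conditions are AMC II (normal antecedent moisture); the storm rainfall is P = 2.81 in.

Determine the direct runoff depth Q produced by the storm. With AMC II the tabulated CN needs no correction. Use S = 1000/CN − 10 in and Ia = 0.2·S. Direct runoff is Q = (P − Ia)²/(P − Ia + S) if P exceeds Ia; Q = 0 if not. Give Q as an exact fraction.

AMC II — tabulated CN = 52 applies directly.
Max retention: S = 1000/52 − 10 = 120/13 in (≈ 9.231 in)
Ia = 0.2·(120/13) = 24/13 in ≈ 1.846 in
P − Ia = 2.810 − 1.846 = 1253/1300 ≈ 0.964 in (> 0, runoff occurs)
Q = (1253/1300)²/((1253/1300) + 120/13) = (1570009/1690000)/(13253/1300) = 1570009/17228900 in ≈ 0.091 in

Q = 1570009/17228900 in ≈ 0.091 in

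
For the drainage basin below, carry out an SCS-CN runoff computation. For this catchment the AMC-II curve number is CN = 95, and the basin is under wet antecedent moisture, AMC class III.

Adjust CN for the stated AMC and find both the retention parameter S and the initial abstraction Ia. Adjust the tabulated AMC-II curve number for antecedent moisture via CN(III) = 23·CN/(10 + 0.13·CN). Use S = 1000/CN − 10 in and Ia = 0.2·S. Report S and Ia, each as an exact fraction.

CN(III) from CN(II)=95: (23·95)/(10 + 0.13·95) = 43700/447 ≈ 97.763
Retention S: 1000/CN − 10 with CN=97.763 → S = 100/437 ≈ 0.229 in
Ia = 0.2·(100/437) = 20/437 in ≈ 0.046 in

S = 100/437 in ≈ 0.229 in; Ia = 20/437 in ≈ 0.046 in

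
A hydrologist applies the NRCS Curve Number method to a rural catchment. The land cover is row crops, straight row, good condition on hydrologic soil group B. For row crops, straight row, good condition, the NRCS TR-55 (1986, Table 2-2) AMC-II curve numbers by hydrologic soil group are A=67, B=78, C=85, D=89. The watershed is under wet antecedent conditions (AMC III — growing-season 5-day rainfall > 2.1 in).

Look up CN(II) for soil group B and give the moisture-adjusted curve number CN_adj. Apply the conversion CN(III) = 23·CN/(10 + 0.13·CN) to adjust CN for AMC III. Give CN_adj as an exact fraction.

NRCS table: row crops, straight row, good condition, soil group B → CN(II) = 78
Wet (AMC III): CN(III) = 23·78/(10 + 0.13·78) = 1794/(1007/50) = 89700/1007 ≈ 89.076

CN_adj = 89700/1007 ≈ 89.076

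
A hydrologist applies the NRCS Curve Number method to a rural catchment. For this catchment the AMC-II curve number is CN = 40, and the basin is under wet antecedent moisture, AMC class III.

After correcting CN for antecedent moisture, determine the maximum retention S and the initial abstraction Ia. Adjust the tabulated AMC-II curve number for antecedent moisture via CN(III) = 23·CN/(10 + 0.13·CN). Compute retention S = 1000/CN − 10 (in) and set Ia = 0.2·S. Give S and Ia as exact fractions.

S = 150/23 in ≈ 6.522 in; Ia = 30/23 in ≈ 1.304 in

Adjust CN=40 to AMC III: 23·40/(10 + 0.13·40) → 920 ÷ (76/5) = 1150/19 ≈ 60.526
S = 1000/(1150/19) − 10 = 150/23 in ≈ 6.522 in
Initial abstraction Ia = S/5 = (150/23)/5 = 30/23 ≈ 1.304 in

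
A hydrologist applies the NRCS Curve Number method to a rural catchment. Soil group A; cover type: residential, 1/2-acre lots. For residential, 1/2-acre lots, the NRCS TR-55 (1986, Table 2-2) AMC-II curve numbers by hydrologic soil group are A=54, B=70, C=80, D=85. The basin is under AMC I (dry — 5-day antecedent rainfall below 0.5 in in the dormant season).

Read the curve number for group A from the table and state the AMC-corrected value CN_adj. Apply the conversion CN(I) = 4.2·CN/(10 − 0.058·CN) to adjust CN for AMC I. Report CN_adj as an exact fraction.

CN_adj = 56700/1717 ≈ 33.023

NRCS table: residential, 1/2-acre lots, soil group A → CN(II) = 54
Dry (AMC I): CN(I) = 4.2·54/(10 − 0.058·54) = (1134/5)/(1717/250) = 56700/1717 ≈ 33.023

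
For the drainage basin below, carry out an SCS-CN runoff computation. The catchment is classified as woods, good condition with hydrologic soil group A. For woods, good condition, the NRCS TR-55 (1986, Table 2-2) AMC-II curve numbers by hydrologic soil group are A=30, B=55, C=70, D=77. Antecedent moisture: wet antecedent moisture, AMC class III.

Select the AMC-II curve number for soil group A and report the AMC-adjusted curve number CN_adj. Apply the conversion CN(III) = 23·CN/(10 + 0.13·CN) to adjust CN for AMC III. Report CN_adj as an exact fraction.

CN_adj = 6900/139 ≈ 49.640

NRCS table: woods, good condition, soil group A → CN(II) = 30
CN(III) from CN(II)=30: (23·30)/(10 + 0.13·30) = 6900/139 ≈ 49.640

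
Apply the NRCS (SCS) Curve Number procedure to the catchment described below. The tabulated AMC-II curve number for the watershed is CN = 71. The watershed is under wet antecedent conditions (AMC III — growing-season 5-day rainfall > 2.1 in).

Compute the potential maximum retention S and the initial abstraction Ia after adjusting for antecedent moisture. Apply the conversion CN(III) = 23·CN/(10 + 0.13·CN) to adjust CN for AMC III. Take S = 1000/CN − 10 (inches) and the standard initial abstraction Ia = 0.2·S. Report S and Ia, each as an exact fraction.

S = 2900/1633 in ≈ 1.776 in; Ia = 580/1633 in ≈ 0.355 in

Wet (AMC III): CN(III) = 23·71/(10 + 0.13·71) = 1633/(1923/100) = 163300/1923 ≈ 84.919
Max retention: S = 1000/(163300/1923) − 10 = 2900/1633 in (≈ 1.776 in)
Ia = 0.2S: 0.2·1.776 = 0.355 in (exactly 580/1633)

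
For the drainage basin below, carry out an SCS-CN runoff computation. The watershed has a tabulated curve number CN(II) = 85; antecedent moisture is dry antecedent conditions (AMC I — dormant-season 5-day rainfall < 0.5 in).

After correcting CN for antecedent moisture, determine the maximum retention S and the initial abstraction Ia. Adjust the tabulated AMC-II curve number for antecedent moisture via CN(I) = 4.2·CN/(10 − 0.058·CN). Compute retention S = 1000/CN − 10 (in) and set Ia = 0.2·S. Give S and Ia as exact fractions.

Adjust CN=85 to AMC I: 4.2·85/(10 − 0.058·85) → 357 ÷ (507/100) = 11900/169 ≈ 70.414
S = 1000/(11900/169) − 10 = 500/119 in ≈ 4.202 in
Ia = 0.2·(500/119) = 100/119 in ≈ 0.840 in

S = 500/119 in ≈ 4.202 in; Ia = 100/119 in ≈ 0.840 in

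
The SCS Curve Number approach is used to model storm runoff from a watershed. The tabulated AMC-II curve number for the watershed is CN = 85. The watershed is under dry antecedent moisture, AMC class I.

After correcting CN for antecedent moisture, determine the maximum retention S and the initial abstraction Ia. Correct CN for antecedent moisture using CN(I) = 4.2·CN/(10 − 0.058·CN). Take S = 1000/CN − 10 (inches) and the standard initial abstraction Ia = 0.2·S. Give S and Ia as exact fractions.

S = 500/119 in ≈ 4.202 in; Ia = 100/119 in ≈ 0.840 in

CN(I) from CN(II)=85: (4.2·85)/(10 − 0.058·85) = 11900/169 ≈ 70.414
Max retention: S = 1000/(11900/169) − 10 = 500/119 in (≈ 4.202 in)
Ia = 0.2S: 0.2·4.202 = 0.840 in (exactly 100/119)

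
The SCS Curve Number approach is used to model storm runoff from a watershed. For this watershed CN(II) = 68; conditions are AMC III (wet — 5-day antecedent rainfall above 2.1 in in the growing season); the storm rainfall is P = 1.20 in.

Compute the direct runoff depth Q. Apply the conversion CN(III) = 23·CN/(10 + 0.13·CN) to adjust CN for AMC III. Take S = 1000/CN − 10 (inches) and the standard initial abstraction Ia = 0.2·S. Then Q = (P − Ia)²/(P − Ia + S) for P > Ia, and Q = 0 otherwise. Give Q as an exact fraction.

Wet (AMC III): CN(III) = 23·68/(10 + 0.13·68) = 1564/(471/25) = 39100/471 ≈ 83.015
Max retention: S = 1000/(39100/471) − 10 = 800/391 in (≈ 2.046 in)
Initial abstraction Ia = S/5 = (800/391)/5 = 160/391 ≈ 0.409 in
Since P=1.200 > Ia=0.409: effective rainfall P−Ia = 1546/1955 in
Runoff Q = (P−Ia)²/(P−Ia+S) = (0.791)²/(0.791+2.046) = 1195058/5421215 ≈ 0.220 in

Q = 1195058/5421215 in ≈ 0.220 in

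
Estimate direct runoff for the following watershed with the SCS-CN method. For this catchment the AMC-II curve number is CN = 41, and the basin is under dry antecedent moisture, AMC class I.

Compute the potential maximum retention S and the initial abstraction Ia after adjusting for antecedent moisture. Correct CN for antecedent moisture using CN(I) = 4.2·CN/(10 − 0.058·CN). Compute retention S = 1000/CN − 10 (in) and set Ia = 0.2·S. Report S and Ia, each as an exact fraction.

CN(I) from CN(II)=41: (4.2·41)/(10 − 0.058·41) = 86100/3811 ≈ 22.592
Retention S: 1000/CN − 10 with CN=22.592 → S = 29500/861 ≈ 34.262 in
Ia = 0.2S: 0.2·34.262 = 6.852 in (exactly 5900/861)

S = 29500/861 in ≈ 34.262 in; Ia = 5900/861 in ≈ 6.852 in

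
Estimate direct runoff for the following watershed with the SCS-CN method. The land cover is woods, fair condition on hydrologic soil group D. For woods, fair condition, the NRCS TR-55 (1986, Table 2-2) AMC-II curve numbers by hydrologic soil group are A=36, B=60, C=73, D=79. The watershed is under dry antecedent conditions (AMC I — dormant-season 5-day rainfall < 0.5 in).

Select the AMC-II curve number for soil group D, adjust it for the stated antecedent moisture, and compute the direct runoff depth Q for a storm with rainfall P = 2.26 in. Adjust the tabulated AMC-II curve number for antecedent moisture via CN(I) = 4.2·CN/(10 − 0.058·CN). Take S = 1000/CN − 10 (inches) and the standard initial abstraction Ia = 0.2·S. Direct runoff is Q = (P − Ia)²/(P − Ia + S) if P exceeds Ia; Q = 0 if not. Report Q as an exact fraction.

Q = 15421329/114261650 in ≈ 0.135 in

NRCS table: woods, fair condition, soil group D → CN(II) = 79
CN(I) from CN(II)=79: (4.2·79)/(10 − 0.058·79) = 7900/129 ≈ 61.240
Max retention: S = 1000/(7900/129) − 10 = 500/79 in (≈ 6.329 in)
Initial abstraction Ia = S/5 = (500/79)/5 = 100/79 ≈ 1.266 in
P − Ia = 2.260 − 1.266 = 3927/3950 ≈ 0.994 in (> 0, runoff occurs)
Q: (3927/3950)² ÷ (28927/3950) = 15421329/114261650 in (≈ 0.135 in)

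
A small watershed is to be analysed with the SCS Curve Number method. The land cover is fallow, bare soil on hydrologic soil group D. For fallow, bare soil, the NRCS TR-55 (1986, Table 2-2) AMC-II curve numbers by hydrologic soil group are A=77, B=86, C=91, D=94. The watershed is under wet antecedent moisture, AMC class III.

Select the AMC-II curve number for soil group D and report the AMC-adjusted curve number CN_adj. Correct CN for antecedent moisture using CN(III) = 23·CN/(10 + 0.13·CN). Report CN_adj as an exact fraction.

CN_adj = 108100/1111 ≈ 97.300

NRCS table: fallow, bare soil, soil group D → CN(II) = 94
Wet (AMC III): CN(III) = 23·94/(10 + 0.13·94) = 2162/(1111/50) = 108100/1111 ≈ 97.300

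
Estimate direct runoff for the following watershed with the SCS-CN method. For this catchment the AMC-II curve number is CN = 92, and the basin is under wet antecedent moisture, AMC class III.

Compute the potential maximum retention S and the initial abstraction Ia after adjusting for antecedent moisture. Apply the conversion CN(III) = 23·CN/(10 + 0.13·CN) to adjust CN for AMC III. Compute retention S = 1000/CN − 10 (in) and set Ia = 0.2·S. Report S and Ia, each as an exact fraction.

S = 200/529 in ≈ 0.378 in; Ia = 40/529 in ≈ 0.076 in

Wet (AMC III): CN(III) = 23·92/(10 + 0.13·92) = 2116/(549/25) = 52900/549 ≈ 96.357
Retention S: 1000/CN − 10 with CN=96.357 → S = 200/529 ≈ 0.378 in
Ia = 0.2S: 0.2·0.378 = 0.076 in (exactly 40/529)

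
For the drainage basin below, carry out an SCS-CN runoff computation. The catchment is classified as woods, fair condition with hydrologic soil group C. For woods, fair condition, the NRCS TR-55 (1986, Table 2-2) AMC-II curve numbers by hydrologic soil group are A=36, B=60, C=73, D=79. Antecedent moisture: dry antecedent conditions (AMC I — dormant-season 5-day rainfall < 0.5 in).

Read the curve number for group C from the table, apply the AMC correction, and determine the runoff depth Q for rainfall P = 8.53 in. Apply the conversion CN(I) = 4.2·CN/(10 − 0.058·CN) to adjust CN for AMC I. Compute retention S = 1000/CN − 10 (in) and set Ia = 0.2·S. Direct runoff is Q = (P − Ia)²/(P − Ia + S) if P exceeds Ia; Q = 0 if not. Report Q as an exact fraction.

NRCS table: woods, fair condition, soil group C → CN(II) = 73
Dry (AMC I): CN(I) = 4.2·73/(10 − 0.058·73) = (1533/5)/(2883/500) = 51100/961 ≈ 53.174
S = 1000/(51100/961) − 10 = 4500/511 in ≈ 8.806 in
Ia = 0.2S: 0.2·8.806 = 1.761 in (exactly 900/511)
Since P=8.530 > Ia=1.761: effective rainfall P−Ia = 345883/51100 in
Q = (345883/51100)²/((345883/51100) + 4500/511) = (119635049689/2611210000)/(795883/51100) = 119635049689/40669621300 in ≈ 2.942 in

Q = 119635049689/40669621300 in ≈ 2.942 in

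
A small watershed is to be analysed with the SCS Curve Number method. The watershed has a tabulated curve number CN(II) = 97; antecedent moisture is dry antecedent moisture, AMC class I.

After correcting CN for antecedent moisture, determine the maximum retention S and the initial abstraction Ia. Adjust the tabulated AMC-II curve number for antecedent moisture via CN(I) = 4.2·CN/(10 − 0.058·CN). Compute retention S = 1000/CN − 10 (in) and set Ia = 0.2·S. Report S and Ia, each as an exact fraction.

S = 500/679 in ≈ 0.736 in; Ia = 100/679 in ≈ 0.147 in

Dry (AMC I): CN(I) = 4.2·97/(10 − 0.058·97) = (2037/5)/(2187/500) = 67900/729 ≈ 93.141
S = 1000/(67900/729) − 10 = 500/679 in ≈ 0.736 in
Ia = 0.2S: 0.2·0.736 = 0.147 in (exactly 100/679)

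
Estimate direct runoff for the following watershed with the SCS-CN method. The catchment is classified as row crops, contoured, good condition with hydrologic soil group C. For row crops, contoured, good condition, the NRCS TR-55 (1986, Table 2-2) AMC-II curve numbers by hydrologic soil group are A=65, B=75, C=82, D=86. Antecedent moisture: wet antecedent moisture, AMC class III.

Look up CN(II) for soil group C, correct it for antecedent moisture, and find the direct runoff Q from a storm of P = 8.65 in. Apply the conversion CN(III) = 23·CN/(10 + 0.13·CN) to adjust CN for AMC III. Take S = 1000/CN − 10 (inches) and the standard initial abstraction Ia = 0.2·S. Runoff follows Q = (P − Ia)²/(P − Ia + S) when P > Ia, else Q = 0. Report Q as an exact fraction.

NRCS table: row crops, contoured, good condition, soil group C → CN(II) = 82
Wet (AMC III): CN(III) = 23·82/(10 + 0.13·82) = 1886/(1033/50) = 94300/1033 ≈ 91.288
Retention S: 1000/CN − 10 with CN=91.288 → S = 900/943 ≈ 0.954 in
Initial abstraction Ia = S/5 = (900/943)/5 = 180/943 ≈ 0.191 in
Excess rainfall: 8.650 − 0.191 = 8.459 in; P > Ia so Q > 0
Q: (159539/18860)² ÷ (177539/18860) = 25452692521/3348385540 in (≈ 7.601 in)

Q = 25452692521/3348385540 in ≈ 7.601 in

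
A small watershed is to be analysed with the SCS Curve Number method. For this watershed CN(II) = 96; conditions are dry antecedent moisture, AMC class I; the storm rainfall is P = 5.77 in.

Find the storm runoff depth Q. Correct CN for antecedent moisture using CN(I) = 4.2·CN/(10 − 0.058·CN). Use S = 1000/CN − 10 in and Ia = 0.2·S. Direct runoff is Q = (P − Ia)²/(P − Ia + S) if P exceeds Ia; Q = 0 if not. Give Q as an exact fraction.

Q = 1232080201/260511300 in ≈ 4.729 in

Dry (AMC I): CN(I) = 4.2·96/(10 − 0.058·96) = (2016/5)/(554/125) = 25200/277 ≈ 90.975
S = 1000/(25200/277) − 10 = 125/126 in ≈ 0.992 in
Initial abstraction Ia = S/5 = (125/126)/5 = 25/126 ≈ 0.198 in
Excess rainfall: 5.770 − 0.198 = 5.572 in; P > Ia so Q > 0
Q = (35101/6300)²/((35101/6300) + 125/126) = (1232080201/39690000)/(41351/6300) = 1232080201/260511300 in ≈ 4.729 in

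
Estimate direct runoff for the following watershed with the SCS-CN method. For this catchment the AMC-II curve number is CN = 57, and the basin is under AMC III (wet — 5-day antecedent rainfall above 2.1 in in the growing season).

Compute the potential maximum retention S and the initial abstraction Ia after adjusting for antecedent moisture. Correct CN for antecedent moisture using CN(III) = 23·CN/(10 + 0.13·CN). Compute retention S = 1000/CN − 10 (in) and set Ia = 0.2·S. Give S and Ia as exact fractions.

Wet (AMC III): CN(III) = 23·57/(10 + 0.13·57) = 1311/(1741/100) = 131100/1741 ≈ 75.302
Retention S: 1000/CN − 10 with CN=75.302 → S = 4300/1311 ≈ 3.280 in
Ia = 0.2·(4300/1311) = 860/1311 in ≈ 0.656 in

S = 4300/1311 in ≈ 3.280 in; Ia = 860/1311 in ≈ 0.656 in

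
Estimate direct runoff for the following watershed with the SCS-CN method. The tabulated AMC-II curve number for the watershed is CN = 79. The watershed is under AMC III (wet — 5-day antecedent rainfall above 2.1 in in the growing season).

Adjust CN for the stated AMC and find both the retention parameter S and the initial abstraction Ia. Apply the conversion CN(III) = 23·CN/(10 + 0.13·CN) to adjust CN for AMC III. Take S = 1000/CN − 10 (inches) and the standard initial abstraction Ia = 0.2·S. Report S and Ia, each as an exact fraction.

CN(III) from CN(II)=79: (23·79)/(10 + 0.13·79) = 181700/2027 ≈ 89.640
Retention S: 1000/CN − 10 with CN=89.640 → S = 2100/1817 ≈ 1.156 in
Initial abstraction Ia = S/5 = (2100/1817)/5 = 420/1817 ≈ 0.231 in

S = 2100/1817 in ≈ 1.156 in; Ia = 420/1817 in ≈ 0.231 in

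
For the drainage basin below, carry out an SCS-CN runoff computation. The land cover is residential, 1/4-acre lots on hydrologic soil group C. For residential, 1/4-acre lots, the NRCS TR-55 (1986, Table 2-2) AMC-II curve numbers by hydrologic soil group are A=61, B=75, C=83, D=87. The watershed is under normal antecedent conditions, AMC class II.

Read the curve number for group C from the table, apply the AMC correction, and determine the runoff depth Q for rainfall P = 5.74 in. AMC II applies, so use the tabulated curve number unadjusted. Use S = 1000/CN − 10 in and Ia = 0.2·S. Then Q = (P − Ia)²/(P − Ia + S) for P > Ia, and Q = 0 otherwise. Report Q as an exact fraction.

NRCS table: residential, 1/4-acre lots, soil group C → CN(II) = 83
AMC II — tabulated CN = 83 applies directly.
Retention S: 1000/CN − 10 with CN=83.000 → S = 170/83 ≈ 2.048 in
Ia = 0.2S: 0.2·2.048 = 0.410 in (exactly 34/83)
Excess rainfall: 5.740 − 0.410 = 5.330 in; P > Ia so Q > 0
Q: (22121/4150)² ÷ (30621/4150) = 489338641/127077150 in (≈ 3.851 in)

Q = 489338641/127077150 in ≈ 3.851 in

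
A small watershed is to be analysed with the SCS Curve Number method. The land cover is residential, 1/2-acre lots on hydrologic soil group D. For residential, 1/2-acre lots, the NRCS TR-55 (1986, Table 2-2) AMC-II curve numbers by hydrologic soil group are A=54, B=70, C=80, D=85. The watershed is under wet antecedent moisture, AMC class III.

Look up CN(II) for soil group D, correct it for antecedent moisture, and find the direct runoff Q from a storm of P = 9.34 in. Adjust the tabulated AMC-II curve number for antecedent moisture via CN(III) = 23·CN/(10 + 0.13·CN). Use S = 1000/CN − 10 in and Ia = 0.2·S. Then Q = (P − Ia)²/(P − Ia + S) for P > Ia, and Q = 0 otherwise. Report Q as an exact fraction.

Q = 32255082409/3804371350 in ≈ 8.478 in

NRCS table: residential, 1/2-acre lots, soil group D → CN(II) = 85
Adjust CN=85 to AMC III: 23·85/(10 + 0.13·85) → 1955 ÷ (421/20) = 39100/421 ≈ 92.874
S = 1000/(39100/421) − 10 = 300/391 in ≈ 0.767 in
Initial abstraction Ia = S/5 = (300/391)/5 = 60/391 ≈ 0.153 in
Since P=9.340 > Ia=0.153: effective rainfall P−Ia = 179597/19550 in
Runoff Q = (P−Ia)²/(P−Ia+S) = (9.187)²/(9.187+0.767) = 32255082409/3804371350 ≈ 8.478 in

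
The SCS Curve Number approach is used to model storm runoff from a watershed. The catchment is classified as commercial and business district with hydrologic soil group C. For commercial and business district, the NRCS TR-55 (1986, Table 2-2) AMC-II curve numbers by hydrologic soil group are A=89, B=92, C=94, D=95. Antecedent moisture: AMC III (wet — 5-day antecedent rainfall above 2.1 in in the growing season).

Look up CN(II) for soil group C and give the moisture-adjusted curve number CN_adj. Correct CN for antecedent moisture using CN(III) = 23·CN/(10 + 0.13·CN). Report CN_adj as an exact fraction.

NRCS table: commercial and business district, soil group C → CN(II) = 94
Wet (AMC III): CN(III) = 23·94/(10 + 0.13·94) = 2162/(1111/50) = 108100/1111 ≈ 97.300

CN_adj = 108100/1111 ≈ 97.300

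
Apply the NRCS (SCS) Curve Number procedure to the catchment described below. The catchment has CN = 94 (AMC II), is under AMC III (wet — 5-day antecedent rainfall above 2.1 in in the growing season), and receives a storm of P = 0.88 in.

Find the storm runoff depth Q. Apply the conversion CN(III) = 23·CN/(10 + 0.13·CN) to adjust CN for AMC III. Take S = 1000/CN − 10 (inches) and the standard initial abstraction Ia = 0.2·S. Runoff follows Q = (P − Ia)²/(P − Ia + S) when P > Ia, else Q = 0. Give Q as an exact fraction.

Q = 248243762/402429275 in ≈ 0.617 in

Wet (AMC III): CN(III) = 23·94/(10 + 0.13·94) = 2162/(1111/50) = 108100/1111 ≈ 97.300
Retention S: 1000/CN − 10 with CN=97.300 → S = 300/1081 ≈ 0.278 in
Ia = 0.2S: 0.2·0.278 = 0.056 in (exactly 60/1081)
Excess rainfall: 0.880 − 0.056 = 0.824 in; P > Ia so Q > 0
Runoff Q = (P−Ia)²/(P−Ia+S) = (0.824)²/(0.824+0.278) = 248243762/402429275 ≈ 0.617 in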